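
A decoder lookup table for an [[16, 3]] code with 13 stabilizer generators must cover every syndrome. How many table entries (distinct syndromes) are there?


Each stabilizer generator gives a binary (+1 or -1) measurement outcome.
With 13 independent generators:
Total syndromes = 2^13
= 8192

8192


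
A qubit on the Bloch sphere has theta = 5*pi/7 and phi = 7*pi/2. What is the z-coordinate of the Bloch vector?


theta = 2.2440, phi = 10.9956
r_z = cos(theta) = -0.6235

-0.6235


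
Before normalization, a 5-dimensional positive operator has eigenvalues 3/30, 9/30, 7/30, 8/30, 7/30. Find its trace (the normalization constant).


tr(M) = sum of eigenvalues
= 3/30 + 9/30 + 7/30 + 8/30 + 7/30
= 34/30
= 1.1333

1.1333


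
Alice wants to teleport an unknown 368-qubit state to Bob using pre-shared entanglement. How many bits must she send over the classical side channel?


Quantum teleportation requires 2 classical bits per qubit teleported.
368 qubit(s) -> 2 * 368 = 736 classical bits

736


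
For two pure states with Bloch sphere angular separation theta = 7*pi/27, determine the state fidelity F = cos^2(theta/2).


For states separated by angle theta on Bloch sphere:
F = cos^2(theta/2)
theta = 7*pi/27 = 0.8145
theta/2 = 0.4072
cos(theta/2) = 0.9182
F = 0.8431

0.8431


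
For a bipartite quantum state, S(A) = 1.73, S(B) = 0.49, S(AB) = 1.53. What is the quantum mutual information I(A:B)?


I(A:B) = S(A) + S(B) - S(AB)
= 1.73 + 0.49 - 1.53
= 0.6900

0.6900


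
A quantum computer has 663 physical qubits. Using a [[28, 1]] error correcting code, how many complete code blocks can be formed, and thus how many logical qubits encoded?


Each code block uses 28 physical qubits for 1 logical qubit(s).
Number of complete blocks = floor(663 / 28) = 23
Logical qubits = 23 * 1
= 23

23


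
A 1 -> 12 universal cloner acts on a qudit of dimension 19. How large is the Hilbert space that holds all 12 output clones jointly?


Output space = H^(tensor 12) where dim(H) = 19
dim = 19^12
= 361 (after 2 factors)
= 6859 (after 3 factors)
= 130321 (after 4 factors)
= 2476099 (after 5 factors)
= 47045881 (after 6 factors)
= 893871739 (after 7 factors)
= 16983563041 (after 8 factors)
= 322687697779 (after 9 factors)
= 6131066257801 (after 10 factors)
= 116490258898219 (after 11 factors)
= 2213314919066161 (after 12 factors)
= 2213314919066161

2213314919066161


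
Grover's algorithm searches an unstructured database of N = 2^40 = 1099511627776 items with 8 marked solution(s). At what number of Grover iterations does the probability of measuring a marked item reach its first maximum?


After j Grover iterations the success probability is P(j) = sin^2((2j+1)*theta), where sin(theta) = sqrt(k/N).
N = 2^40 = 1099511627776, k = 8
sin(theta) = sqrt(k/N) = 2.697398305e-06
theta = arcsin(sqrt(k/N)) = 2.697398305e-06 rad
P(j) reaches its first maximum when (2j+1)*theta is as close as possible to pi/2, i.e. j = round(pi/(4*theta) - 1/2).
pi/(4*theta) - 1/2 = 291168.2762
(For comparison, the common estimate pi/4 * sqrt(N/k) = 291168.7762; the exact maximiser is used here.)
Optimal iterations = 291168

291168


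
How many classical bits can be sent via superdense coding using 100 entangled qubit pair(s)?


Superdense coding allows 2 classical bits per shared entangled pair.
100 pair(s) -> 2 * 100 = 200 classical bits

200


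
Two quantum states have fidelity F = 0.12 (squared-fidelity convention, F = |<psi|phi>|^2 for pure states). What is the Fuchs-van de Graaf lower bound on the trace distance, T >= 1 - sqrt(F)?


Fuchs-van de Graaf (squared-fidelity convention): 1 - sqrt(F) <= T <= sqrt(1 - F).
Lower bound: T >= 1 - sqrt(F)
sqrt(F) = sqrt(0.12) = 0.3464
T >= 1 - 0.3464
T >= 0.6536

0.6536


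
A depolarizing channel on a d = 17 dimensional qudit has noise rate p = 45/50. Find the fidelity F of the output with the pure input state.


F = (1-p) + p/d
= (1 - 0.9000) + 0.9000/17
= 0.1000 + 0.0529
= 0.1529

0.1529


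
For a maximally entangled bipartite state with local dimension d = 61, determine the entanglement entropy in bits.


For a maximally entangled state in d x d:
S = log2(d) = log2(61)
= 5.9307

5.9307


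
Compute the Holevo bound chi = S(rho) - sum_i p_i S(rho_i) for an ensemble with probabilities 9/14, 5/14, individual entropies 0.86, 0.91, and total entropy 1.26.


chi = S(rho) - sum_i p_i * S(rho_i)
Weighted entropy = 9/14 * 0.86 + 5/14 * 0.91
= 0.8779
chi = 1.26 - 0.8779
= 0.3821

0.3821


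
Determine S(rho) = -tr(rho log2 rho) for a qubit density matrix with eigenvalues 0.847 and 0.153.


S = -p*log2(p) - (1-p)*log2(1-p)
p = 0.8470, 1-p = 0.1530
= -0.8470 * log2(0.8470) - 0.1530 * log2(0.1530)
= -(-0.2029) - (-0.4144)
= 0.6173

0.6173


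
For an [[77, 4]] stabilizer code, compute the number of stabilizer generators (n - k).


For an [[n,k]] stabilizer code:
Number of stabilizer generators = n - k
= 77 - 4
= 73

73


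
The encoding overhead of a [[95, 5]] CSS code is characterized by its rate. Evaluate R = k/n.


Code rate R = k/n
= 5/95
= 0.0526

0.0526


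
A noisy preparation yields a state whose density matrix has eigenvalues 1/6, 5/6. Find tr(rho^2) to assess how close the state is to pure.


tr(rho^2) = sum of eigenvalues squared
= (1/6)^2 + (5/6)^2
= (1 + 25) / 36
= 26/36
= 0.7222

0.7222


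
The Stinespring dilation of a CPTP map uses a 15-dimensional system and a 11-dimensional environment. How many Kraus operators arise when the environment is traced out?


Tracing out the environment in an orthonormal basis {|i>_E} gives Kraus operators K_i = <i|_E U |0>_E.
Number of Kraus operators = dim(H_env) = d_env
= 11

11


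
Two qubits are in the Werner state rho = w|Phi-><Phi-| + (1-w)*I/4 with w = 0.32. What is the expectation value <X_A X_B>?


|Phi-> = (|00> - |11>)/sqrt(2)
For the pure Bell state, <X_A X_B> = -1 (Bell-state Pauli correlator).
The maximally-mixed part I/4 has tr(I/4 * P tensor P) = 0 for any traceless Pauli P.
So <X_A X_B>_rho = w * (-1) + (1 - w) * 0
= 0.32 * (-1)
= -0.3200

-0.3200


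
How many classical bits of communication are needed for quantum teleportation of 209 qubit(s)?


Quantum teleportation requires 2 classical bits per qubit teleported.
209 qubit(s) -> 2 * 209 = 418 classical bits

418


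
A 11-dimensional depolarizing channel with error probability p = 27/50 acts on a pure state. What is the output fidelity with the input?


F = (1-p) + p/d
= (1 - 0.5400) + 0.5400/11
= 0.4600 + 0.0491
= 0.5091

0.5091


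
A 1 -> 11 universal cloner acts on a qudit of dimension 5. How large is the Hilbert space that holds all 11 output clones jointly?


Output space = H^(tensor 11) where dim(H) = 5
dim = 5^11
= 25 (after 2 factors)
= 125 (after 3 factors)
= 625 (after 4 factors)
= 3125 (after 5 factors)
= 15625 (after 6 factors)
= 78125 (after 7 factors)
= 390625 (after 8 factors)
= 1953125 (after 9 factors)
= 9765625 (after 10 factors)
= 48828125 (after 11 factors)
= 48828125

48828125


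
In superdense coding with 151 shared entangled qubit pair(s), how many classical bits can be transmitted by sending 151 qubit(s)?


Superdense coding allows 2 classical bits per shared entangled pair.
151 pair(s) -> 2 * 151 = 302 classical bits

302


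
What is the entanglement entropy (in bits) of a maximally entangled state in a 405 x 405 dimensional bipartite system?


For a maximally entangled state in d x d:
S = log2(d) = log2(405)
= 8.6618

8.6618


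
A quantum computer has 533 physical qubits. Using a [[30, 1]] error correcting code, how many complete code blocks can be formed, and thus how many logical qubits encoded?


Each code block uses 30 physical qubits for 1 logical qubit(s).
Number of complete blocks = floor(533 / 30) = 17
Logical qubits = 17 * 1
= 17

17


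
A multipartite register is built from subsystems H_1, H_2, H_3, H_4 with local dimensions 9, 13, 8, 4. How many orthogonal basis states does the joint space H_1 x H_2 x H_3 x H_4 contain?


dim(H_1 x H_2 x H_3 x H_4) = 9 * 13 * 8 * 4
= 117 * 8 * 4
= 936 * 4
= 3744

3744


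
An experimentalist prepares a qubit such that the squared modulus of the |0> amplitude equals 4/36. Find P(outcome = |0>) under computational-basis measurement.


|alpha|^2 = 4/36 = 0.1111
|beta|^2 = 1 - 4/36 = 32/36 = 0.8889
P(|0>) = |alpha|^2 = 0.1111

0.1111


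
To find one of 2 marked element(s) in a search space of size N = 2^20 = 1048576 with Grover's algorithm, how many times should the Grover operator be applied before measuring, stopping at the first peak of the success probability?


After j Grover iterations the success probability is P(j) = sin^2((2j+1)*theta), where sin(theta) = sqrt(k/N).
N = 2^20 = 1048576, k = 2
sin(theta) = sqrt(k/N) = 0.001381067932
theta = arcsin(sqrt(k/N)) = 0.001381068371 rad
P(j) reaches its first maximum when (2j+1)*theta is as close as possible to pi/2, i.e. j = round(pi/(4*theta) - 1/2).
pi/(4*theta) - 1/2 = 568.1888
(For comparison, the common estimate pi/4 * sqrt(N/k) = 568.6890; the exact maximiser is used here.)
Optimal iterations = 568

568


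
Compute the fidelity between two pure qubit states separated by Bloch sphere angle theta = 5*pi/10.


For states separated by angle theta on Bloch sphere:
F = cos^2(theta/2)
theta = 5*pi/10 = 1.5708
theta/2 = 0.7854
cos(theta/2) = 0.7071
F = 0.5000

0.5000


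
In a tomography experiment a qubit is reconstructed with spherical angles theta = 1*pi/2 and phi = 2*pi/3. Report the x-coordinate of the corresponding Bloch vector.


theta = 1.5708, phi = 2.0944
r_x = sin(theta)*cos(phi) = 1.0000 * -0.5000
r_x = -0.5000

-0.5000


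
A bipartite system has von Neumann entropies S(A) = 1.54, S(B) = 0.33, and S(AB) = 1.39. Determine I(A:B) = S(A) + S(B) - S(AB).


I(A:B) = S(A) + S(B) - S(AB)
= 1.54 + 0.33 - 1.39
= 0.4800

0.4800


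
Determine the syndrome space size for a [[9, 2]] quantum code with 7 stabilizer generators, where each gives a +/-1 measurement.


Each stabilizer generator gives a binary (+1 or -1) measurement outcome.
With 7 independent generators:
Total syndromes = 2^7
= 128

128


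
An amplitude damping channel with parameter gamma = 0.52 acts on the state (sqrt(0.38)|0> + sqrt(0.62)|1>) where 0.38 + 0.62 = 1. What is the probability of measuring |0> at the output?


For amplitude damping with parameter gamma on state sqrt(a)|0> + sqrt(b)|1>:
alpha^2 = 0.38, beta^2 = 0.62
P(|0>) = alpha^2 + gamma * beta^2
= 0.38 + 0.52 * 0.62
= 0.38 + 0.3224
= 0.7024

0.7024


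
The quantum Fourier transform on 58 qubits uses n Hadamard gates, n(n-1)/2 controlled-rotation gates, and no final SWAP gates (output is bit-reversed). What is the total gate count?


Hadamard gates: 58
Controlled rotations: n*(n-1)/2 = 58*57/2 = 1653
SWAP gates: 0 (omitted)
Total = 58 + 1653
= 1711

1711


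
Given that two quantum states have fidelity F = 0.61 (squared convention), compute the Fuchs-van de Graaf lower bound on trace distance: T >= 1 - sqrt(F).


Fuchs-van de Graaf (squared-fidelity convention): 1 - sqrt(F) <= T <= sqrt(1 - F).
Lower bound: T >= 1 - sqrt(F)
sqrt(F) = sqrt(0.61) = 0.7810
T >= 1 - 0.7810
T >= 0.2190

0.2190


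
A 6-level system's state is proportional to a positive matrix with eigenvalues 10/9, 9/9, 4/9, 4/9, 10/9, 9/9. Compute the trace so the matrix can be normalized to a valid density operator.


tr(M) = sum of eigenvalues
= 10/9 + 9/9 + 4/9 + 4/9 + 10/9 + 9/9
= 46/9
= 5.1111

5.1111


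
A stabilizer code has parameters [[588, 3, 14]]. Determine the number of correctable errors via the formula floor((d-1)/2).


Code parameters: [[588, 3, 14]], distance d = 14.
Number of correctable errors = floor((d-1)/2)
= floor((14 - 1)/2)
= floor(13/2)
= 6

6


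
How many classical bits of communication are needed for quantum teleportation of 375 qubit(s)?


Quantum teleportation requires 2 classical bits per qubit teleported.
375 qubit(s) -> 2 * 375 = 750 classical bits

750


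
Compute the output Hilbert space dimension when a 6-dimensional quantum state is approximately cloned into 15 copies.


Output space = H^(tensor 15) where dim(H) = 6
dim = 6^15
= 36 (after 2 factors)
= 216 (after 3 factors)
= 1296 (after 4 factors)
= 7776 (after 5 factors)
= 46656 (after 6 factors)
= 279936 (after 7 factors)
= 1679616 (after 8 factors)
= 10077696 (after 9 factors)
= 60466176 (after 10 factors)
= 362797056 (after 11 factors)
= 2176782336 (after 12 factors)
= 13060694016 (after 13 factors)
= 78364164096 (after 14 factors)
= 470184984576 (after 15 factors)
= 470184984576

470184984576


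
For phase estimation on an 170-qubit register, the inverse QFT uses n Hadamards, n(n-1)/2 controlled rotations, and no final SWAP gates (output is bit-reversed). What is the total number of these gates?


Hadamard gates: 170
Controlled rotations: n*(n-1)/2 = 170*169/2 = 14365
SWAP gates: 0 (omitted)
Total = 170 + 14365
= 14535

14535


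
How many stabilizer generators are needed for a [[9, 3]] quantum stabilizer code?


For an [[n,k]] stabilizer code:
Number of stabilizer generators = n - k
= 9 - 3
= 6

6


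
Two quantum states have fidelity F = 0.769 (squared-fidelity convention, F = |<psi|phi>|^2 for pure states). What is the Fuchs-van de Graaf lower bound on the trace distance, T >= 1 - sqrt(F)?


Fuchs-van de Graaf (squared-fidelity convention): 1 - sqrt(F) <= T <= sqrt(1 - F).
Lower bound: T >= 1 - sqrt(F)
sqrt(F) = sqrt(0.769) = 0.8769
T >= 1 - 0.8769
T >= 0.1231

0.1231


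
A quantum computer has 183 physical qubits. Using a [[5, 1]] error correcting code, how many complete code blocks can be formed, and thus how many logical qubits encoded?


Each code block uses 5 physical qubits for 1 logical qubit(s).
Number of complete blocks = floor(183 / 5) = 36
Logical qubits = 36 * 1
= 36

36


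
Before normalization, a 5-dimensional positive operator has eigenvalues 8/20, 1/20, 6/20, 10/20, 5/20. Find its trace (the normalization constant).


tr(M) = sum of eigenvalues
= 8/20 + 1/20 + 6/20 + 10/20 + 5/20
= 30/20
= 1.5000

1.5000


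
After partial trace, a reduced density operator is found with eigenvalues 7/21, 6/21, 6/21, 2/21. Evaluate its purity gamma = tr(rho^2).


tr(rho^2) = sum of eigenvalues squared
= (7/21)^2 + (6/21)^2 + (6/21)^2 + (2/21)^2
= (49 + 36 + 36 + 4) / 441
= 125/441
= 0.2834

0.2834


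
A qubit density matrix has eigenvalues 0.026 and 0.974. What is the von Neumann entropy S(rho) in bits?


S = -p*log2(p) - (1-p)*log2(1-p)
p = 0.0260, 1-p = 0.9740
= -0.0260 * log2(0.0260) - 0.9740 * log2(0.9740)
= -(-0.1369) - (-0.0370)
= 0.1739

0.1739


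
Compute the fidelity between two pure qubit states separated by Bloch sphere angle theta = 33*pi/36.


For states separated by angle theta on Bloch sphere:
F = cos^2(theta/2)
theta = 33*pi/36 = 2.8798
theta/2 = 1.4399
cos(theta/2) = 0.1305
F = 0.0170

0.0170


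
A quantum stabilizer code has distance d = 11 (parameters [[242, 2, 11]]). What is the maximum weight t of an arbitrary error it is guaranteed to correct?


Code parameters: [[242, 2, 11]], distance d = 11.
Number of correctable errors = floor((d-1)/2)
= floor((11 - 1)/2)
= floor(10/2)
= 5

5


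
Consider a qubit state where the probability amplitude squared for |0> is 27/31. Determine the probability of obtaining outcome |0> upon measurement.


|alpha|^2 = 27/31 = 0.8710
|beta|^2 = 1 - 27/31 = 4/31 = 0.1290
P(|0>) = |alpha|^2 = 0.8710

0.8710


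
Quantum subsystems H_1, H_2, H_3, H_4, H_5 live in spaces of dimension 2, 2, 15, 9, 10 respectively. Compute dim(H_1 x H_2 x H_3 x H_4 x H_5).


dim(H_1 x H_2 x H_3 x H_4 x H_5) = 2 * 2 * 15 * 9 * 10
= 4 * 15 * 9 * 10
= 60 * 9 * 10
= 540 * 10
= 5400

5400


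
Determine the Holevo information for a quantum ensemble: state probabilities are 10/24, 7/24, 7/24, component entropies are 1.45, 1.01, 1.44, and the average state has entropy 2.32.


chi = S(rho) - sum_i p_i * S(rho_i)
Weighted entropy = 10/24 * 1.45 + 7/24 * 1.01 + 7/24 * 1.44
= 1.3188
chi = 2.32 - 1.3188
= 1.0012

1.0012


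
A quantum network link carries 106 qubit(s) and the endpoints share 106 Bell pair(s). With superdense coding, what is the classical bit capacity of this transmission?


Superdense coding allows 2 classical bits per shared entangled pair.
106 pair(s) -> 2 * 106 = 212 classical bits

212


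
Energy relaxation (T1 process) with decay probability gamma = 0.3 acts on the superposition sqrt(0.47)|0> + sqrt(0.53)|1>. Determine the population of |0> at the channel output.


For amplitude damping with parameter gamma on state sqrt(a)|0> + sqrt(b)|1>:
alpha^2 = 0.47, beta^2 = 0.53
P(|0>) = alpha^2 + gamma * beta^2
= 0.47 + 0.3 * 0.53
= 0.47 + 0.1590
= 0.6290

0.6290


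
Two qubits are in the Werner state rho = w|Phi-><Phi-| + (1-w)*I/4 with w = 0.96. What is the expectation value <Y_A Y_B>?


|Phi-> = (|00> - |11>)/sqrt(2)
For the pure Bell state, <Y_A Y_B> = +1 (Bell-state Pauli correlator).
The maximally-mixed part I/4 has tr(I/4 * P tensor P) = 0 for any traceless Pauli P.
So <Y_A Y_B>_rho = w * (+1) + (1 - w) * 0
= 0.96 * (+1)
= 0.9600

0.9600


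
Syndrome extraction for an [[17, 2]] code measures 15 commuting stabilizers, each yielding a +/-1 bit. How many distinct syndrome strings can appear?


Each stabilizer generator gives a binary (+1 or -1) measurement outcome.
With 15 independent generators:
Total syndromes = 2^15
= 32768

32768


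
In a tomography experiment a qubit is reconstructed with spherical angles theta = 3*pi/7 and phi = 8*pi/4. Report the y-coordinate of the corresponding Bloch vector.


theta = 1.3464, phi = 6.2832
r_y = sin(theta)*sin(phi) = 0.9749 * 0.0000
r_y = 0.0000

0.0000


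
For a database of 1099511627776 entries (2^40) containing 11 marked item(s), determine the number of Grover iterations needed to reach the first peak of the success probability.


After j Grover iterations the success probability is P(j) = sin^2((2j+1)*theta), where sin(theta) = sqrt(k/N).
N = 2^40 = 1099511627776, k = 11
sin(theta) = sqrt(k/N) = 3.16297988e-06
theta = arcsin(sqrt(k/N)) = 3.16297988e-06 rad
P(j) reaches its first maximum when (2j+1)*theta is as close as possible to pi/2, i.e. j = round(pi/(4*theta) - 1/2).
pi/(4*theta) - 1/2 = 248309.0667
(For comparison, the common estimate pi/4 * sqrt(N/k) = 248309.5667; the exact maximiser is used here.)
Optimal iterations = 248309

248309


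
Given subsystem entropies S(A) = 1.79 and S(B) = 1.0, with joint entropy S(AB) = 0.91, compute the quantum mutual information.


I(A:B) = S(A) + S(B) - S(AB)
= 1.79 + 1.0 - 0.91
= 1.8800

1.8800


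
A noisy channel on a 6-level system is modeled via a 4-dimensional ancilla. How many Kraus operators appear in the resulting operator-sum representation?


Tracing out the environment in an orthonormal basis {|i>_E} gives Kraus operators K_i = <i|_E U |0>_E.
Number of Kraus operators = dim(H_env) = d_env
= 4

4


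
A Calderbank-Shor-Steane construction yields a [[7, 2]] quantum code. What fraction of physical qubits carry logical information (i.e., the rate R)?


Code rate R = k/n
= 2/7
= 0.2857

0.2857


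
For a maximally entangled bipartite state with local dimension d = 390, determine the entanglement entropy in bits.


For a maximally entangled state in d x d:
S = log2(d) = log2(390)
= 8.6073

8.6073


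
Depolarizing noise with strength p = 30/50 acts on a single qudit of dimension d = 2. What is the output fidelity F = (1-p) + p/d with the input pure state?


F = (1-p) + p/d
= (1 - 0.6000) + 0.6000/2
= 0.4000 + 0.3000
= 0.7000

0.7000


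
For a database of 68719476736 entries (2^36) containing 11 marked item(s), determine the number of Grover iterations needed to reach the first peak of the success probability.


After j Grover iterations the success probability is P(j) = sin^2((2j+1)*theta), where sin(theta) = sqrt(k/N).
N = 2^36 = 68719476736, k = 11
sin(theta) = sqrt(k/N) = 1.265191952e-05
theta = arcsin(sqrt(k/N)) = 1.265191952e-05 rad
P(j) reaches its first maximum when (2j+1)*theta is as close as possible to pi/2, i.e. j = round(pi/(4*theta) - 1/2).
pi/(4*theta) - 1/2 = 62076.8917
(For comparison, the common estimate pi/4 * sqrt(N/k) = 62077.3917; the exact maximiser is used here.)
Optimal iterations = 62077

62077


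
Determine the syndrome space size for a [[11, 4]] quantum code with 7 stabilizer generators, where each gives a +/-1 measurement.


Each stabilizer generator gives a binary (+1 or -1) measurement outcome.
With 7 independent generators:
Total syndromes = 2^7
= 128

128


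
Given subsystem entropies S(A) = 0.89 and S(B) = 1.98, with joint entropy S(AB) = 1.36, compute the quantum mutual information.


I(A:B) = S(A) + S(B) - S(AB)
= 0.89 + 1.98 - 1.36
= 1.5100

1.5100


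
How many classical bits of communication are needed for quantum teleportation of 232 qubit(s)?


Quantum teleportation requires 2 classical bits per qubit teleported.
232 qubit(s) -> 2 * 232 = 464 classical bits

464


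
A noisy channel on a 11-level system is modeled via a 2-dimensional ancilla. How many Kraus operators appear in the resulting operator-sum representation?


Tracing out the environment in an orthonormal basis {|i>_E} gives Kraus operators K_i = <i|_E U |0>_E.
Number of Kraus operators = dim(H_env) = d_env
= 2

2


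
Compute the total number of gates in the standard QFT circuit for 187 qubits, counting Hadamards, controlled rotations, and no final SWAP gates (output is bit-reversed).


Hadamard gates: 187
Controlled rotations: n*(n-1)/2 = 187*186/2 = 17391
SWAP gates: 0 (omitted)
Total = 187 + 17391
= 17578

17578


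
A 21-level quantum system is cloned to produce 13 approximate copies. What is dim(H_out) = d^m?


Output space = H^(tensor 13) where dim(H) = 21
dim = 21^13
= 441 (after 2 factors)
= 9261 (after 3 factors)
= 194481 (after 4 factors)
= 4084101 (after 5 factors)
= 85766121 (after 6 factors)
= 1801088541 (after 7 factors)
= 37822859361 (after 8 factors)
= 794280046581 (after 9 factors)
= 16679880978201 (after 10 factors)
= 350277500542221 (after 11 factors)
= 7355827511386641 (after 12 factors)
= 154472377739119461 (after 13 factors)
= 154472377739119461

154472377739119461


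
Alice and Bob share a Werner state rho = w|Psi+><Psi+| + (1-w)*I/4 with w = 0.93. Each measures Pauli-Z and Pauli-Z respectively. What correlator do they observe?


|Psi+> = (|01> + |10>)/sqrt(2)
For the pure Bell state, <Z_A Z_B> = -1 (Bell-state Pauli correlator).
The maximally-mixed part I/4 has tr(I/4 * P tensor P) = 0 for any traceless Pauli P.
So <Z_A Z_B>_rho = w * (-1) + (1 - w) * 0
= 0.93 * (-1)
= -0.9300

-0.9300


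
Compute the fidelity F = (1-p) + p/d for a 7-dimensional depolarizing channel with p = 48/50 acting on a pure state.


F = (1-p) + p/d
= (1 - 0.9600) + 0.9600/7
= 0.0400 + 0.1371
= 0.1771

0.1771


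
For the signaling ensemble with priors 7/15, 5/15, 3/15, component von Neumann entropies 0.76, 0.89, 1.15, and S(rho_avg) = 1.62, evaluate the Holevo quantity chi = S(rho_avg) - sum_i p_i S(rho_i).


chi = S(rho) - sum_i p_i * S(rho_i)
Weighted entropy = 7/15 * 0.76 + 5/15 * 0.89 + 3/15 * 1.15
= 0.8813
chi = 1.62 - 0.8813
= 0.7387

0.7387


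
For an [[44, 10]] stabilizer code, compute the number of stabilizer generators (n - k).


For an [[n,k]] stabilizer code:
Number of stabilizer generators = n - k
= 44 - 10
= 34

34


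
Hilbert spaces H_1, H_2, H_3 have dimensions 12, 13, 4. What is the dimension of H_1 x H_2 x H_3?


dim(H_1 x H_2 x H_3) = 12 * 13 * 4
= 156 * 4
= 624

624


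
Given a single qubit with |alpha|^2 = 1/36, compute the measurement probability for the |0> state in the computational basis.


|alpha|^2 = 1/36 = 0.0278
|beta|^2 = 1 - 1/36 = 35/36 = 0.9722
P(|0>) = |alpha|^2 = 0.0278

0.0278


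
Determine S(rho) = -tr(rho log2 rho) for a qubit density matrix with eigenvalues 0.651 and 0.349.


S = -p*log2(p) - (1-p)*log2(1-p)
p = 0.6510, 1-p = 0.3490
= -0.6510 * log2(0.6510) - 0.3490 * log2(0.3490)
= -(-0.4031) - (-0.5300)
= 0.9332

0.9332


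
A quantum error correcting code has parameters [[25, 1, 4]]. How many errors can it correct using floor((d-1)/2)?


Code parameters: [[25, 1, 4]], distance d = 4.
Number of correctable errors = floor((d-1)/2)
= floor((4 - 1)/2)
= floor(3/2)
= 1

1


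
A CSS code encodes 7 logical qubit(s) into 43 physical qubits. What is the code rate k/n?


Code rate R = k/n
= 7/43
= 0.1628

0.1628


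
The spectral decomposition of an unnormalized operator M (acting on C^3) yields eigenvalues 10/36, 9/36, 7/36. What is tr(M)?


tr(M) = sum of eigenvalues
= 10/36 + 9/36 + 7/36
= 26/36
= 0.7222

0.7222


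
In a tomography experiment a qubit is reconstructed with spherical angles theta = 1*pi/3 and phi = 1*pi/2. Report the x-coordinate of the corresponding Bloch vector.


theta = 1.0472, phi = 1.5708
r_x = sin(theta)*cos(phi) = 0.8660 * 0.0000
r_x = 0.0000

0.0000


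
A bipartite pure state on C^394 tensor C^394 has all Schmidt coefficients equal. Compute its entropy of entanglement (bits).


For a maximally entangled state in d x d:
S = log2(d) = log2(394)
= 8.6221

8.6221


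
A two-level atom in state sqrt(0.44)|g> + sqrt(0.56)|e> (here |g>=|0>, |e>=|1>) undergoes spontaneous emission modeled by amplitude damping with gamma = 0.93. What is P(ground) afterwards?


For amplitude damping with parameter gamma on state sqrt(a)|0> + sqrt(b)|1>:
alpha^2 = 0.44, beta^2 = 0.56
P(|0>) = alpha^2 + gamma * beta^2
= 0.44 + 0.93 * 0.56
= 0.44 + 0.5208
= 0.9608

0.9608


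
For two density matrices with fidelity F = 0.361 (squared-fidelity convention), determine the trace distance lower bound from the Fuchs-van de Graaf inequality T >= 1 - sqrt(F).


Fuchs-van de Graaf (squared-fidelity convention): 1 - sqrt(F) <= T <= sqrt(1 - F).
Lower bound: T >= 1 - sqrt(F)
sqrt(F) = sqrt(0.361) = 0.6008
T >= 1 - 0.6008
T >= 0.3992

0.3992


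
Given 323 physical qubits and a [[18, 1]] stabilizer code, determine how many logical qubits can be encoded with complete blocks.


Each code block uses 18 physical qubits for 1 logical qubit(s).
Number of complete blocks = floor(323 / 18) = 17
Logical qubits = 17 * 1
= 17

17


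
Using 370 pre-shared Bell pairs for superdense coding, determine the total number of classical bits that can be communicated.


Superdense coding allows 2 classical bits per shared entangled pair.
370 pair(s) -> 2 * 370 = 740 classical bits

740


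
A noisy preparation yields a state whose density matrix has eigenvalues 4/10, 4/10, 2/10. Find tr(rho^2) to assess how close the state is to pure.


tr(rho^2) = sum of eigenvalues squared
= (4/10)^2 + (4/10)^2 + (2/10)^2
= (16 + 16 + 4) / 100
= 36/100
= 0.3600

0.3600


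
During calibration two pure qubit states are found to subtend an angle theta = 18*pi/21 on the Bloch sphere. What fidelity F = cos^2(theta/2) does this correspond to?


For states separated by angle theta on Bloch sphere:
F = cos^2(theta/2)
theta = 18*pi/21 = 2.6928
theta/2 = 1.3464
cos(theta/2) = 0.2225
F = 0.0495

0.0495


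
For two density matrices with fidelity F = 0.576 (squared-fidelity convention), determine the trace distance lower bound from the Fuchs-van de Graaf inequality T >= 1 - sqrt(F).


Fuchs-van de Graaf (squared-fidelity convention): 1 - sqrt(F) <= T <= sqrt(1 - F).
Lower bound: T >= 1 - sqrt(F)
sqrt(F) = sqrt(0.576) = 0.7589
T >= 1 - 0.7589
T >= 0.2411

0.2411


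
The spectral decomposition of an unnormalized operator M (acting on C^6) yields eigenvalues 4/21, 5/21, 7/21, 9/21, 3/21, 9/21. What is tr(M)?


tr(M) = sum of eigenvalues
= 4/21 + 5/21 + 7/21 + 9/21 + 3/21 + 9/21
= 37/21
= 1.7619

1.7619


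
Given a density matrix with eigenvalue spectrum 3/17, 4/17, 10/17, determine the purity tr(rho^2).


tr(rho^2) = sum of eigenvalues squared
= (3/17)^2 + (4/17)^2 + (10/17)^2
= (9 + 16 + 100) / 289
= 125/289
= 0.4325

0.4325


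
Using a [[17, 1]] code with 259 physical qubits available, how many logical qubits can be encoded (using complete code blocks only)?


Each code block uses 17 physical qubits for 1 logical qubit(s).
Number of complete blocks = floor(259 / 17) = 15
Logical qubits = 15 * 1
= 15

15


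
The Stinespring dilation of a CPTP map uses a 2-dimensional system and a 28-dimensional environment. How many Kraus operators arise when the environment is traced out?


Tracing out the environment in an orthonormal basis {|i>_E} gives Kraus operators K_i = <i|_E U |0>_E.
Number of Kraus operators = dim(H_env) = d_env
= 28

28


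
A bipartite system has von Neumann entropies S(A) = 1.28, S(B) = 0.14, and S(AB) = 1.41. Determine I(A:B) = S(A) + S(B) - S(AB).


I(A:B) = S(A) + S(B) - S(AB)
= 1.28 + 0.14 - 1.41
= 0.0100

0.0100


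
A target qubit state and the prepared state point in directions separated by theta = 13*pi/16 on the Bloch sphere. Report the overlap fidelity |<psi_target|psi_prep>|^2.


For states separated by angle theta on Bloch sphere:
F = cos^2(theta/2)
theta = 13*pi/16 = 2.5525
theta/2 = 1.2763
cos(theta/2) = 0.2903
F = 0.0843

0.0843


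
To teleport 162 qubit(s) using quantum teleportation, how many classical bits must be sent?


Quantum teleportation requires 2 classical bits per qubit teleported.
162 qubit(s) -> 2 * 162 = 324 classical bits

324


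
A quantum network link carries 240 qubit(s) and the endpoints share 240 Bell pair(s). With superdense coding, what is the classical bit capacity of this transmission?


Superdense coding allows 2 classical bits per shared entangled pair.
240 pair(s) -> 2 * 240 = 480 classical bits

480


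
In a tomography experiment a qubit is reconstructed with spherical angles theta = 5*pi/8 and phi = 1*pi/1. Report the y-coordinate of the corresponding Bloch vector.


theta = 1.9635, phi = 3.1416
r_y = sin(theta)*sin(phi) = 0.9239 * 0.0000
r_y = 0.0000

0.0000


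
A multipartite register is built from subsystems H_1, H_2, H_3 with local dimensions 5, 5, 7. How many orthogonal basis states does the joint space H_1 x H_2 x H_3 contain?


dim(H_1 x H_2 x H_3) = 5 * 5 * 7
= 25 * 7
= 175

175


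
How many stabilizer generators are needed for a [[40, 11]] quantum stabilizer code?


For an [[n,k]] stabilizer code:
Number of stabilizer generators = n - k
= 40 - 11
= 29

29


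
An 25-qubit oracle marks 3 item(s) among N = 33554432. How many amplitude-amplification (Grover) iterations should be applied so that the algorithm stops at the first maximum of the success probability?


After j Grover iterations the success probability is P(j) = sin^2((2j+1)*theta), where sin(theta) = sqrt(k/N).
N = 2^25 = 33554432, k = 3
sin(theta) = sqrt(k/N) = 0.0002990099784
theta = arcsin(sqrt(k/N)) = 0.0002990099828 rad
P(j) reaches its first maximum when (2j+1)*theta is as close as possible to pi/2, i.e. j = round(pi/(4*theta) - 1/2).
pi/(4*theta) - 1/2 = 2626.1620
(For comparison, the common estimate pi/4 * sqrt(N/k) = 2626.6621; the exact maximiser is used here.)
Optimal iterations = 2626

2626


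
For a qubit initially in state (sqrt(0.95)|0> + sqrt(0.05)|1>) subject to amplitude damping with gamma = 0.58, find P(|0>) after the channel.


For amplitude damping with parameter gamma on state sqrt(a)|0> + sqrt(b)|1>:
alpha^2 = 0.95, beta^2 = 0.05
P(|0>) = alpha^2 + gamma * beta^2
= 0.95 + 0.58 * 0.05
= 0.95 + 0.0290
= 0.9790

0.9790


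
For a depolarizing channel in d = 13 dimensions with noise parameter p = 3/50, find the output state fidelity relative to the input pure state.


F = (1-p) + p/d
= (1 - 0.0600) + 0.0600/13
= 0.9400 + 0.0046
= 0.9446

0.9446


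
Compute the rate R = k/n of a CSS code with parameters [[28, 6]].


Code rate R = k/n
= 6/28
= 0.2143

0.2143


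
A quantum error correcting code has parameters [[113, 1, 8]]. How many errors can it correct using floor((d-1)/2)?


Code parameters: [[113, 1, 8]], distance d = 8.
Number of correctable errors = floor((d-1)/2)
= floor((8 - 1)/2)
= floor(7/2)
= 3

3


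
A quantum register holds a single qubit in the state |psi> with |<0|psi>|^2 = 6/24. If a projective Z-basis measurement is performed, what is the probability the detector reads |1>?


|alpha|^2 = 6/24 = 0.2500
|beta|^2 = 1 - 6/24 = 18/24 = 0.7500
P(|1>) = |beta|^2 = 0.7500

0.7500


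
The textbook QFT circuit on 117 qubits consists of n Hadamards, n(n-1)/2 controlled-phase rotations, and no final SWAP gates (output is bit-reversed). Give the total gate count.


Hadamard gates: 117
Controlled rotations: n*(n-1)/2 = 117*116/2 = 6786
SWAP gates: 0 (omitted)
Total = 117 + 6786
= 6903

6903


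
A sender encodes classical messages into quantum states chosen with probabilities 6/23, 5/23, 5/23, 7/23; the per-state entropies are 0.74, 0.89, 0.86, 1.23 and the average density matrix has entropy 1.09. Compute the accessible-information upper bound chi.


chi = S(rho) - sum_i p_i * S(rho_i)
Weighted entropy = 6/23 * 0.74 + 5/23 * 0.89 + 5/23 * 0.86 + 7/23 * 1.23
= 0.9478
chi = 1.09 - 0.9478
= 0.1422

0.1422


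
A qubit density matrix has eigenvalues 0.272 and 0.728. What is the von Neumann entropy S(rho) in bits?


S = -p*log2(p) - (1-p)*log2(1-p)
p = 0.2720, 1-p = 0.7280
= -0.2720 * log2(0.2720) - 0.7280 * log2(0.7280)
= -(-0.5109) - (-0.3334)
= 0.8443

0.8443


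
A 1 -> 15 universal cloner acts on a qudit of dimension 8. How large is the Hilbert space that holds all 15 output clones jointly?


Output space = H^(tensor 15) where dim(H) = 8
dim = 8^15
= 64 (after 2 factors)
= 512 (after 3 factors)
= 4096 (after 4 factors)
= 32768 (after 5 factors)
= 262144 (after 6 factors)
= 2097152 (after 7 factors)
= 16777216 (after 8 factors)
= 134217728 (after 9 factors)
= 1073741824 (after 10 factors)
= 8589934592 (after 11 factors)
= 68719476736 (after 12 factors)
= 549755813888 (after 13 factors)
= 4398046511104 (after 14 factors)
= 35184372088832 (after 15 factors)
= 35184372088832

35184372088832


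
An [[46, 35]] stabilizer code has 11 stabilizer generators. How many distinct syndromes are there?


Each stabilizer generator gives a binary (+1 or -1) measurement outcome.
With 11 independent generators:
Total syndromes = 2^11
= 2048

2048


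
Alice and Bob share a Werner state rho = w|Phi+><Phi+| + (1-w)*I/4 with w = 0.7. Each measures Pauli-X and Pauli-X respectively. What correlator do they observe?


|Phi+> = (|00> + |11>)/sqrt(2)
For the pure Bell state, <X_A X_B> = +1 (Bell-state Pauli correlator).
The maximally-mixed part I/4 has tr(I/4 * P tensor P) = 0 for any traceless Pauli P.
So <X_A X_B>_rho = w * (+1) + (1 - w) * 0
= 0.7 * (+1)
= 0.7000

0.7000


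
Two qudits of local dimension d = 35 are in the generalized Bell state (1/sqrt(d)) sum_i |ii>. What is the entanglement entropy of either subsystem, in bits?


For a maximally entangled state in d x d:
S = log2(d) = log2(35)
= 5.1293

5.1293


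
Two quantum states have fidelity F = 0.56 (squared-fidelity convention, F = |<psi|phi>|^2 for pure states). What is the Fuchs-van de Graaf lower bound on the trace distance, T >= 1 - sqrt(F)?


Fuchs-van de Graaf (squared-fidelity convention): 1 - sqrt(F) <= T <= sqrt(1 - F).
Lower bound: T >= 1 - sqrt(F)
sqrt(F) = sqrt(0.56) = 0.7483
T >= 1 - 0.7483
T >= 0.2517

0.2517


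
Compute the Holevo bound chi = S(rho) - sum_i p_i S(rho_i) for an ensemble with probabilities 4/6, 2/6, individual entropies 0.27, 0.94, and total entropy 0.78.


chi = S(rho) - sum_i p_i * S(rho_i)
Weighted entropy = 4/6 * 0.27 + 2/6 * 0.94
= 0.4933
chi = 0.78 - 0.4933
= 0.2867

0.2867


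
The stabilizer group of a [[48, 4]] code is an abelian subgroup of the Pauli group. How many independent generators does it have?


For an [[n,k]] stabilizer code:
Number of stabilizer generators = n - k
= 48 - 4
= 44

44


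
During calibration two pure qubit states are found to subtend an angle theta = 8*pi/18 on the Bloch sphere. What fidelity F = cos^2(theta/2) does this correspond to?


For states separated by angle theta on Bloch sphere:
F = cos^2(theta/2)
theta = 8*pi/18 = 1.3963
theta/2 = 0.6981
cos(theta/2) = 0.7660
F = 0.5868

0.5868


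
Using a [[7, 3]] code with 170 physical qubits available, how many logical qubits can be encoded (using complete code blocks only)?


Each code block uses 7 physical qubits for 3 logical qubit(s).
Number of complete blocks = floor(170 / 7) = 24
Logical qubits = 24 * 3
= 72

72


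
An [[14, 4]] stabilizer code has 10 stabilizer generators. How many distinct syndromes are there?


Each stabilizer generator gives a binary (+1 or -1) measurement outcome.
With 10 independent generators:
Total syndromes = 2^10
= 1024

1024


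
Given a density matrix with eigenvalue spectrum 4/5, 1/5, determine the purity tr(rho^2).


tr(rho^2) = sum of eigenvalues squared
= (4/5)^2 + (1/5)^2
= (16 + 1) / 25
= 17/25
= 0.6800

0.6800


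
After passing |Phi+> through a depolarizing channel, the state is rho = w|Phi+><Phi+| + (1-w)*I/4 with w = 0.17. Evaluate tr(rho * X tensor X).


|Phi+> = (|00> + |11>)/sqrt(2)
For the pure Bell state, <X_A X_B> = +1 (Bell-state Pauli correlator).
The maximally-mixed part I/4 has tr(I/4 * P tensor P) = 0 for any traceless Pauli P.
So <X_A X_B>_rho = w * (+1) + (1 - w) * 0
= 0.17 * (+1)
= 0.1700

0.1700


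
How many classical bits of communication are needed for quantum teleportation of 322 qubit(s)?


Quantum teleportation requires 2 classical bits per qubit teleported.
322 qubit(s) -> 2 * 322 = 644 classical bits

644


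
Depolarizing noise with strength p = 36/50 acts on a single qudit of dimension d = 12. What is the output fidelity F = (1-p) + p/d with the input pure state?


F = (1-p) + p/d
= (1 - 0.7200) + 0.7200/12
= 0.2800 + 0.0600
= 0.3400

0.3400


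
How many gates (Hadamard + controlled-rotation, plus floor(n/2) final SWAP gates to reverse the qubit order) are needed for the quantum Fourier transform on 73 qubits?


Hadamard gates: 73
Controlled rotations: n*(n-1)/2 = 73*72/2 = 2628
SWAP gates: floor(n/2) = floor(73/2) = 36
Total = 73 + 2628 + 36
= 2737

2737


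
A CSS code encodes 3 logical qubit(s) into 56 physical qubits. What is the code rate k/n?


Code rate R = k/n
= 3/56
= 0.0536

0.0536


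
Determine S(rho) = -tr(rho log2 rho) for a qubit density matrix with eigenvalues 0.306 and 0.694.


S = -p*log2(p) - (1-p)*log2(1-p)
p = 0.3060, 1-p = 0.6940
= -0.3060 * log2(0.3060) - 0.6940 * log2(0.6940)
= -(-0.5228) - (-0.3657)
= 0.8885

0.8885


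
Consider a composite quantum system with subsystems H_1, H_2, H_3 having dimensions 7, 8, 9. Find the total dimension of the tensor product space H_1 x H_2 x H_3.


dim(H_1 x H_2 x H_3) = 7 * 8 * 9
= 56 * 9
= 504

504


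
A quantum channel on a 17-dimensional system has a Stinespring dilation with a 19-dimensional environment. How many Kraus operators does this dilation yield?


Tracing out the environment in an orthonormal basis {|i>_E} gives Kraus operators K_i = <i|_E U |0>_E.
Number of Kraus operators = dim(H_env) = d_env
= 19

19


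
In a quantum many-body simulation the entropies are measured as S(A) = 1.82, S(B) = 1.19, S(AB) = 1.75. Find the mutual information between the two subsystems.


I(A:B) = S(A) + S(B) - S(AB)
= 1.82 + 1.19 - 1.75
= 1.2600

1.2600


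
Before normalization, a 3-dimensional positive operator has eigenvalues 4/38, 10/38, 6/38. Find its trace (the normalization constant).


tr(M) = sum of eigenvalues
= 4/38 + 10/38 + 6/38
= 20/38
= 0.5263

0.5263


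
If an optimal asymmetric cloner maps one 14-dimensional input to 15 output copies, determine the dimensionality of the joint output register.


Output space = H^(tensor 15) where dim(H) = 14
dim = 14^15
= 196 (after 2 factors)
= 2744 (after 3 factors)
= 38416 (after 4 factors)
= 537824 (after 5 factors)
= 7529536 (after 6 factors)
= 105413504 (after 7 factors)
= 1475789056 (after 8 factors)
= 20661046784 (after 9 factors)
= 289254654976 (after 10 factors)
= 4049565169664 (after 11 factors)
= 56693912375296 (after 12 factors)
= 793714773254144 (after 13 factors)
= 11112006825558016 (after 14 factors)
= 155568095557812224 (after 15 factors)
= 155568095557812224

155568095557812224
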